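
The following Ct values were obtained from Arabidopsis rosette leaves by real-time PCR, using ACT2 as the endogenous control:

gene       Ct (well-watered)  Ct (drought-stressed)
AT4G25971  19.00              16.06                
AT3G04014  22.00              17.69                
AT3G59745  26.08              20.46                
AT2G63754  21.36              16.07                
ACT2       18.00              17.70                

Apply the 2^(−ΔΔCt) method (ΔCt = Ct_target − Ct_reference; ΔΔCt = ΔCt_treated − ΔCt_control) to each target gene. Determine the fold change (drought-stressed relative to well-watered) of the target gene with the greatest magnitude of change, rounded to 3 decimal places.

39.947

AT4G25971: ΔΔCt = (16.06−17.70) − (19.00−18.00) = -1.64 − 1.00 = -2.64; fold change = 2^2.64 = 6.233
AT3G04014: ΔΔCt = (17.69−17.70) − (22.00−18.00) = -0.01 − 4.00 = -4.01; fold change = 2^4.01 = 16.111
AT3G59745: ΔΔCt = (20.46−17.70) − (26.08−18.00) = 2.76 − 8.08 = -5.32; fold change = 2^5.32 = 39.947
AT2G63754: ΔΔCt = (16.07−17.70) − (21.36−18.00) = -1.63 − 3.36 = -4.99; fold change = 2^4.99 = 31.779
AT3G59745 has the largest |ΔΔCt| = 5.32.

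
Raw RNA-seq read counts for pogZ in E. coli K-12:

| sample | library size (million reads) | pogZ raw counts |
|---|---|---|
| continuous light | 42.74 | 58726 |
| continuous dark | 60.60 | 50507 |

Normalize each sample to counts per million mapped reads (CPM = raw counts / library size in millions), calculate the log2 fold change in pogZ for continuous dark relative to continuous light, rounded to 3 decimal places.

-0.721

CPM(continuous light) = 58726 / 42.74 = 1374.0290
CPM(continuous dark) = 50507 / 60.60 = 833.4488
Fold change = 833.4488 / 1374.0290 = 0.60657
log2(0.60657) = -0.7212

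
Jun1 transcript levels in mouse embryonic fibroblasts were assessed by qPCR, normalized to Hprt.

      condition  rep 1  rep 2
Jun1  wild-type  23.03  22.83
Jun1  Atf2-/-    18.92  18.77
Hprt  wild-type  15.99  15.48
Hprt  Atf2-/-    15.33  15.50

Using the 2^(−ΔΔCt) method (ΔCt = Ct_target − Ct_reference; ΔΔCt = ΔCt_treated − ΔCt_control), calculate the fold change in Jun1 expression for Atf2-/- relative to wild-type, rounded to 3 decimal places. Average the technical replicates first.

Mean Ct: Jun1 wild-type 22.930; Jun1 Atf2-/- 18.845; Hprt wild-type 15.735; Hprt Atf2-/- 15.415
ΔCt(wild-type) = 22.930 − 15.735 = 7.195
ΔCt(Atf2-/-) = 18.845 − 15.415 = 3.430
ΔΔCt = 3.430 − 7.195 = -3.765
Fold change = 2^(−(-3.765)) = 2^3.765 = 13.5950

13.595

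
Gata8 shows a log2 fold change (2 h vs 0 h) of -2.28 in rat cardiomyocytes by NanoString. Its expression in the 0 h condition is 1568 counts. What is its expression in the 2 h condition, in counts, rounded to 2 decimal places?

Fold change = 2^(-2.28) = 0.2059
2 h expression = 1568 × 0.2059 = 322.85

322.85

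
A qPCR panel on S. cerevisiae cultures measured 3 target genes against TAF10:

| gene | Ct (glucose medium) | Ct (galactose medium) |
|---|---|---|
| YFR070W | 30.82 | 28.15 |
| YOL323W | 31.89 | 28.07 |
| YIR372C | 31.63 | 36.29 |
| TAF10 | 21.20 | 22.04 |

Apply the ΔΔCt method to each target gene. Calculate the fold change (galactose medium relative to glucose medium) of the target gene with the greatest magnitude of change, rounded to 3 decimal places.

YFR070W: ΔΔCt = (28.15−22.04) − (30.82−21.20) = 6.11 − 9.62 = -3.51; fold change = 2^3.51 = 11.392
YOL323W: ΔΔCt = (28.07−22.04) − (31.89−21.20) = 6.03 − 10.69 = -4.66; fold change = 2^4.66 = 25.281
YIR372C: ΔΔCt = (36.29−22.04) − (31.63−21.20) = 14.25 − 10.43 = 3.82; fold change = 2^-3.82 = 0.071
YOL323W has the largest |ΔΔCt| = 4.66.

25.281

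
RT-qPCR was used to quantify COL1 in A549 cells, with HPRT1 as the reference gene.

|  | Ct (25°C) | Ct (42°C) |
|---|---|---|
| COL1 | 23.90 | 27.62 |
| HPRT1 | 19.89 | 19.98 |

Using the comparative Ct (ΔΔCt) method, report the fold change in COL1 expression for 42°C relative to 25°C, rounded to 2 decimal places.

0.08

ΔCt(25°C) = 23.900 − 19.890 = 4.010
ΔCt(42°C) = 27.620 − 19.980 = 7.640
ΔΔCt = 7.640 − 4.010 = 3.630
Fold change = 2^(−3.630) = 0.081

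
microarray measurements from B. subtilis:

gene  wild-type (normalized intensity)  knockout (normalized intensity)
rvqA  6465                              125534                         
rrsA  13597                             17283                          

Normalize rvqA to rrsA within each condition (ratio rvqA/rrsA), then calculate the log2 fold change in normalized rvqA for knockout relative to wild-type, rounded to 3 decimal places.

rvqA/rrsA (wild-type) = 6465 / 13597 = 0.47547
rvqA/rrsA (knockout) = 125534 / 17283 = 7.2634
Fold change = 7.2634 / 0.47547 = 15.2763
log2(15.2763) = 3.9332

3.933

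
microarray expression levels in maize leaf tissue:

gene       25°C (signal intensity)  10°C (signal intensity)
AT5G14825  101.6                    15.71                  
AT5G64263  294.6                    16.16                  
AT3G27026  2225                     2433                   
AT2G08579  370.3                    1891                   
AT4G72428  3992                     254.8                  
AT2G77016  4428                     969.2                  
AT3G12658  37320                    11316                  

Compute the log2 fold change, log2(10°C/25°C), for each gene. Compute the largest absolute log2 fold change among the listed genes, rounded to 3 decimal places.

log2(15.71/101.6) = -2.693  (AT5G14825)
log2(16.16/294.6) = -4.188  (AT5G64263)
log2(2433/2225) = 0.129  (AT3G27026)
log2(1891/370.3) = 2.352  (AT2G08579)
log2(254.8/3992) = -3.970  (AT4G72428)
log2(969.2/4428) = -2.192  (AT2G77016)
log2(11316/37320) = -1.722  (AT3G12658)
The largest magnitude belongs to AT5G64263.

4.188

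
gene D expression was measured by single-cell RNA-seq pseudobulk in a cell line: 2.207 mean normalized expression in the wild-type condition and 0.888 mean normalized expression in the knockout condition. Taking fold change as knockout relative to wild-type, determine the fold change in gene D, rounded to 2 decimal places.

Fold change = 0.888 / 2.207 = 0.402
gene D is downregulated.

0.40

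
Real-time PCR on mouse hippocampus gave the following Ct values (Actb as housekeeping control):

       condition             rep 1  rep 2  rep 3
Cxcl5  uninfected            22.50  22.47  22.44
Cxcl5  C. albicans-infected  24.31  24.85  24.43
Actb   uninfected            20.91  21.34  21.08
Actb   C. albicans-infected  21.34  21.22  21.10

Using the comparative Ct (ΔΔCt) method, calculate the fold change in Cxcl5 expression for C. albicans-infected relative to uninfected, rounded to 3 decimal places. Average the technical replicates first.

Mean Ct: Cxcl5 uninfected 22.470; Cxcl5 C. albicans-infected 24.530; Actb uninfected 21.110; Actb C. albicans-infected 21.220
ΔCt(uninfected) = 22.470 − 21.110 = 1.360
ΔCt(C. albicans-infected) = 24.530 − 21.220 = 3.310
ΔΔCt = 3.310 − 1.360 = 1.950
Fold change = 2^(−1.950) = 0.2588

0.259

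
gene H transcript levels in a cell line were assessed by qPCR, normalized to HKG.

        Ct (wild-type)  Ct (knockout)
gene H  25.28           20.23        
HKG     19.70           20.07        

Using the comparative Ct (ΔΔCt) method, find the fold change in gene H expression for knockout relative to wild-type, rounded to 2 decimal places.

42.81

ΔCt(wild-type) = 25.280 − 19.700 = 5.580
ΔCt(knockout) = 20.230 − 20.070 = 0.160
ΔΔCt = 0.160 − 5.580 = -5.420
Fold change = 2^(−(-5.420)) = 2^5.420 = 42.814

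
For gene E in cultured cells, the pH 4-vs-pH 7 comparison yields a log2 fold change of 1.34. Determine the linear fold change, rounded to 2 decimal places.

Fold change = 2^(1.34) = 2.532

2.53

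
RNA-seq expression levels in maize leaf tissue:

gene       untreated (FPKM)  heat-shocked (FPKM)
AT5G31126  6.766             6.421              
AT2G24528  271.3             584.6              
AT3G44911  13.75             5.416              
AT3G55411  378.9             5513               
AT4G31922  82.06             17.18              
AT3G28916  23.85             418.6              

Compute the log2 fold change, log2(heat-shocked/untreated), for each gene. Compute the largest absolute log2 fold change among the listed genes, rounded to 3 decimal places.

log2(6.421/6.766) = -0.076  (AT5G31126)
log2(584.6/271.3) = 1.108  (AT2G24528)
log2(5.416/13.75) = -1.344  (AT3G44911)
log2(5513/378.9) = 3.863  (AT3G55411)
log2(17.18/82.06) = -2.256  (AT4G31922)
log2(418.6/23.85) = 4.134  (AT3G28916)
The largest magnitude belongs to AT3G28916.

4.134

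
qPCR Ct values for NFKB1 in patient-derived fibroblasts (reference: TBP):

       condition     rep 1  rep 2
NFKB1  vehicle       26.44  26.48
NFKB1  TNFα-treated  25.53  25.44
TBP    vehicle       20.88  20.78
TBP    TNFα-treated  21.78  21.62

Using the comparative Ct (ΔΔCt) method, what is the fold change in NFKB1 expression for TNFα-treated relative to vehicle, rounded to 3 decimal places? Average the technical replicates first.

3.593

Mean Ct: NFKB1 vehicle 26.460; NFKB1 TNFα-treated 25.485; TBP vehicle 20.830; TBP TNFα-treated 21.700
ΔCt(vehicle) = 26.460 − 20.830 = 5.630
ΔCt(TNFα-treated) = 25.485 − 21.700 = 3.785
ΔΔCt = 3.785 − 5.630 = -1.845
Fold change = 2^(−(-1.845)) = 2^1.845 = 3.5925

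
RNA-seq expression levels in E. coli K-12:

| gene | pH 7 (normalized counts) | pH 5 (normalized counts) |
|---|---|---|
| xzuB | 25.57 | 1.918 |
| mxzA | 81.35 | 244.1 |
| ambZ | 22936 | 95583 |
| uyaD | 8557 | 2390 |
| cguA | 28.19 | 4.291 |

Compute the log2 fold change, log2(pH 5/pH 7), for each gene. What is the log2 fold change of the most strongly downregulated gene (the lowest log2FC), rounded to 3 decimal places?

log2(1.918/25.57) = -3.737  (xzuB)
log2(244.1/81.35) = 1.585  (mxzA)
log2(95583/22936) = 2.059  (ambZ)
log2(2390/8557) = -1.840  (uyaD)
log2(4.291/28.19) = -2.716  (cguA)
xzuB is most strongly downregulated.

-3.737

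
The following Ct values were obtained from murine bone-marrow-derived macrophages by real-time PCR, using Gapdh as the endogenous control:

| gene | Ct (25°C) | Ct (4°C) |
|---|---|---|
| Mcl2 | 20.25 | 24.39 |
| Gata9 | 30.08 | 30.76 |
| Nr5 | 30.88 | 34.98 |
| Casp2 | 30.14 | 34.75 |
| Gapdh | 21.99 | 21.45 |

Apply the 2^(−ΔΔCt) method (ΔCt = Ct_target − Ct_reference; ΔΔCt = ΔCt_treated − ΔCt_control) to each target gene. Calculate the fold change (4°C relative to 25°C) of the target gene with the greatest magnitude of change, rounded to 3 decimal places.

0.028

Mcl2: ΔΔCt = (24.39−21.45) − (20.25−21.99) = 2.94 − (-1.74) = 4.68; fold change = 2^-4.68 = 0.039
Gata9: ΔΔCt = (30.76−21.45) − (30.08−21.99) = 9.31 − 8.09 = 1.22; fold change = 2^-1.22 = 0.429
Nr5: ΔΔCt = (34.98−21.45) − (30.88−21.99) = 13.53 − 8.89 = 4.64; fold change = 2^-4.64 = 0.040
Casp2: ΔΔCt = (34.75−21.45) − (30.14−21.99) = 13.30 − 8.15 = 5.15; fold change = 2^-5.15 = 0.028
Casp2 has the largest |ΔΔCt| = 5.15.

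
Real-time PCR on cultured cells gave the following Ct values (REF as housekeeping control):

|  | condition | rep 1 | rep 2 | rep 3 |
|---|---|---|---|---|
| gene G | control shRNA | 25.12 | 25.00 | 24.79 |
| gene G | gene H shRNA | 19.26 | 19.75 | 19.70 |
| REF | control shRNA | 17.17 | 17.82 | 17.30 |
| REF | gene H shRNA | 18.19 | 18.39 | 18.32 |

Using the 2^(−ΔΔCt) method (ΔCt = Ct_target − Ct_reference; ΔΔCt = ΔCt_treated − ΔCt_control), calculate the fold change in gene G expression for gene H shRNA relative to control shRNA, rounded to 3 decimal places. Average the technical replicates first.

Mean Ct: gene G control shRNA 24.970; gene G gene H shRNA 19.570; REF control shRNA 17.430; REF gene H shRNA 18.300
ΔCt(control shRNA) = 24.970 − 17.430 = 7.540
ΔCt(gene H shRNA) = 19.570 − 18.300 = 1.270
ΔΔCt = 1.270 − 7.540 = -6.270
Fold change = 2^(−(-6.270)) = 2^6.270 = 77.1717

77.172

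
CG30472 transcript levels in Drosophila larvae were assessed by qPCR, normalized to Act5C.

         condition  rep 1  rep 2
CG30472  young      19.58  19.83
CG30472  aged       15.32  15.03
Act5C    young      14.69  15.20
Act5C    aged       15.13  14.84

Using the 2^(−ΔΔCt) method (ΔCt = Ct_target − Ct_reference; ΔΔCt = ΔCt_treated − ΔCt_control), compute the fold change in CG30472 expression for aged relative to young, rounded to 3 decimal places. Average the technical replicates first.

23.752

Mean Ct: CG30472 young 19.705; CG30472 aged 15.175; Act5C young 14.945; Act5C aged 14.985
ΔCt(young) = 19.705 − 14.945 = 4.760
ΔCt(aged) = 15.175 − 14.985 = 0.190
ΔΔCt = 0.190 − 4.760 = -4.570
Fold change = 2^(−(-4.570)) = 2^4.570 = 23.7524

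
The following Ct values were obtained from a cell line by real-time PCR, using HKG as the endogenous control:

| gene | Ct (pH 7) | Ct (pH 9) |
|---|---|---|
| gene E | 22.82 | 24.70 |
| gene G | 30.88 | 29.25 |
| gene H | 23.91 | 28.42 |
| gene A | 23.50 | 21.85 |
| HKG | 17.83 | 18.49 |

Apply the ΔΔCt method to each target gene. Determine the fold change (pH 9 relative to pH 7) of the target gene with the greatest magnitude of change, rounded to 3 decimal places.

gene E: ΔΔCt = (24.70−18.49) − (22.82−17.83) = 6.21 − 4.99 = 1.22; fold change = 2^-1.22 = 0.429
gene G: ΔΔCt = (29.25−18.49) − (30.88−17.83) = 10.76 − 13.05 = -2.29; fold change = 2^2.29 = 4.891
gene H: ΔΔCt = (28.42−18.49) − (23.91−17.83) = 9.93 − 6.08 = 3.85; fold change = 2^-3.85 = 0.069
gene A: ΔΔCt = (21.85−18.49) − (23.50−17.83) = 3.36 − 5.67 = -2.31; fold change = 2^2.31 = 4.959
gene H has the largest |ΔΔCt| = 3.85.

0.069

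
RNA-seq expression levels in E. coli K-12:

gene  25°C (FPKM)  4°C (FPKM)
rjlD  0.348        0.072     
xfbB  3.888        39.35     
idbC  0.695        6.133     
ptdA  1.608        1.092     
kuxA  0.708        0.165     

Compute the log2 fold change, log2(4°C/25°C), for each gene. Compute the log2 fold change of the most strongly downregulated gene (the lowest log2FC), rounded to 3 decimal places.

-2.273

log2(0.072/0.348) = -2.273  (rjlD)
log2(39.35/3.888) = 3.339  (xfbB)
log2(6.133/0.695) = 3.142  (idbC)
log2(1.092/1.608) = -0.558  (ptdA)
log2(0.165/0.708) = -2.101  (kuxA)
rjlD is most strongly downregulated.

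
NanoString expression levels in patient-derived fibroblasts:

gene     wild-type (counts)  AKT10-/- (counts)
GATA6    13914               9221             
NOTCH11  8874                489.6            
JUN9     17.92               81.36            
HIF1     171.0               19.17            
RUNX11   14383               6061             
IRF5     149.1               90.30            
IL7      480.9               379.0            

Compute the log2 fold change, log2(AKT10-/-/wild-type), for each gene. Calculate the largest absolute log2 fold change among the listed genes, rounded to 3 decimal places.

4.180

log2(9221/13914) = -0.594  (GATA6)
log2(489.6/8874) = -4.180  (NOTCH11)
log2(81.36/17.92) = 2.183  (JUN9)
log2(19.17/171.0) = -3.157  (HIF1)
log2(6061/14383) = -1.247  (RUNX11)
log2(90.30/149.1) = -0.723  (IRF5)
log2(379.0/480.9) = -0.344  (IL7)
The largest magnitude belongs to NOTCH11.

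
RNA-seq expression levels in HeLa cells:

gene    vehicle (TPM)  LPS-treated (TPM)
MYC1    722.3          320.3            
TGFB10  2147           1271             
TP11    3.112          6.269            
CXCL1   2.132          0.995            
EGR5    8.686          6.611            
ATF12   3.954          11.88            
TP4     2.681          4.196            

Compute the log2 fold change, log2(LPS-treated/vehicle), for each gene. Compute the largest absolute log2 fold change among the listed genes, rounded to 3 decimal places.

1.587

log2(320.3/722.3) = -1.173  (MYC1)
log2(1271/2147) = -0.756  (TGFB10)
log2(6.269/3.112) = 1.010  (TP11)
log2(0.995/2.132) = -1.099  (CXCL1)
log2(6.611/8.686) = -0.394  (EGR5)
log2(11.88/3.954) = 1.587  (ATF12)
log2(4.196/2.681) = 0.646  (TP4)
The largest magnitude belongs to ATF12.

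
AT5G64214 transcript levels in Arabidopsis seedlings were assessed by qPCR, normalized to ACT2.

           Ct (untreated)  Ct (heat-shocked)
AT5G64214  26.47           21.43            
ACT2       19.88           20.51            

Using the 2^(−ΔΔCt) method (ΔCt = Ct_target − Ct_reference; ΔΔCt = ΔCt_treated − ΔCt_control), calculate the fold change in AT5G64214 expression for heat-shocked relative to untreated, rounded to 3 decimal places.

ΔCt(untreated) = 26.470 − 19.880 = 6.590
ΔCt(heat-shocked) = 21.430 − 20.510 = 0.920
ΔΔCt = 0.920 − 6.590 = -5.670
Fold change = 2^(−(-5.670)) = 2^5.670 = 50.9143

50.914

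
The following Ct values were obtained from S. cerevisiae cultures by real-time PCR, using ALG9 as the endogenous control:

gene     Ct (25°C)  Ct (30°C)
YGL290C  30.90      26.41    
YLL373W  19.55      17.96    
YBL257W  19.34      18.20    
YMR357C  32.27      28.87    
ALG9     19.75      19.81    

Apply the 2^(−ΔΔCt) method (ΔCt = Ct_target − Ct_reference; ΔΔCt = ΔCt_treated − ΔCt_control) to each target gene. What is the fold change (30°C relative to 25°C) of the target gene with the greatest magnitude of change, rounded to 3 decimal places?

23.425

YGL290C: ΔΔCt = (26.41−19.81) − (30.90−19.75) = 6.60 − 11.15 = -4.55; fold change = 2^4.55 = 23.425
YLL373W: ΔΔCt = (17.96−19.81) − (19.55−19.75) = -1.85 − (-0.20) = -1.65; fold change = 2^1.65 = 3.138
YBL257W: ΔΔCt = (18.20−19.81) − (19.34−19.75) = -1.61 − (-0.41) = -1.20; fold change = 2^1.20 = 2.297
YMR357C: ΔΔCt = (28.87−19.81) − (32.27−19.75) = 9.06 − 12.52 = -3.46; fold change = 2^3.46 = 11.004
YGL290C has the largest |ΔΔCt| = 4.55.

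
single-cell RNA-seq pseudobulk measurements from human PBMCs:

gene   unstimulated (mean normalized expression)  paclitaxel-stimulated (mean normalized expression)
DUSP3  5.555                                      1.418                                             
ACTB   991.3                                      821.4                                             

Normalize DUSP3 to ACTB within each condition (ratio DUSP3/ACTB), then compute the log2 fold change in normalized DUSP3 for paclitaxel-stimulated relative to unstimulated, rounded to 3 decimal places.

DUSP3/ACTB (unstimulated) = 5.555 / 991.3 = 0.0056038
DUSP3/ACTB (paclitaxel-stimulated) = 1.418 / 821.4 = 0.0017263
Fold change = 0.0017263 / 0.0056038 = 0.3081
log2(0.3081) = -1.6987

-1.699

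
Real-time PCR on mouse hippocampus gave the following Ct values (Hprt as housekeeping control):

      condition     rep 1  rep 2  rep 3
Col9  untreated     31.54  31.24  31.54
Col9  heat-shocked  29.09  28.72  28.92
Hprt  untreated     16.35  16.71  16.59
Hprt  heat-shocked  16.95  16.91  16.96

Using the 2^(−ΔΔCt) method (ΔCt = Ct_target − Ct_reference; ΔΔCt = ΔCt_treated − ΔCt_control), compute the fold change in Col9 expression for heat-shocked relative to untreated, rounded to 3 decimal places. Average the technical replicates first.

7.568

Mean Ct: Col9 untreated 31.440; Col9 heat-shocked 28.910; Hprt untreated 16.550; Hprt heat-shocked 16.940
ΔCt(untreated) = 31.440 − 16.550 = 14.890
ΔCt(heat-shocked) = 28.910 − 16.940 = 11.970
ΔΔCt = 11.970 − 14.890 = -2.920
Fold change = 2^(−(-2.920)) = 2^2.920 = 7.5685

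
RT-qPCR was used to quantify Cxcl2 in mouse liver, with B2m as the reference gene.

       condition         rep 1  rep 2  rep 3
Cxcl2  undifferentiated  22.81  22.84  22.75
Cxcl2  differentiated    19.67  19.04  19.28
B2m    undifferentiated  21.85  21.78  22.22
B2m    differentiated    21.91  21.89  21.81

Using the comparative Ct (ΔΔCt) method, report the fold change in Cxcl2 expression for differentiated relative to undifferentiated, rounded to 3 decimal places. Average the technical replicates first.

10.483

Mean Ct: Cxcl2 undifferentiated 22.800; Cxcl2 differentiated 19.330; B2m undifferentiated 21.950; B2m differentiated 21.870
ΔCt(undifferentiated) = 22.800 − 21.950 = 0.850
ΔCt(differentiated) = 19.330 − 21.870 = -2.540
ΔΔCt = -2.540 − 0.850 = -3.390
Fold change = 2^(−(-3.390)) = 2^3.390 = 10.4831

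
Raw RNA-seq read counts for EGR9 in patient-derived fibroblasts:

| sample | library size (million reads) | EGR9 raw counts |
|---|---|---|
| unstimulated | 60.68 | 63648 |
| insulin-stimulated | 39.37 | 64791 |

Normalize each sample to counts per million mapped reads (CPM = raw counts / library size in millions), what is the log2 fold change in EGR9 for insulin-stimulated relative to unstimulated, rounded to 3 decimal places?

0.650

CPM(unstimulated) = 63648 / 60.68 = 1048.9123
CPM(insulin-stimulated) = 64791 / 39.37 = 1645.6947
Fold change = 1645.6947 / 1048.9123 = 1.56895
log2(1.56895) = 0.6498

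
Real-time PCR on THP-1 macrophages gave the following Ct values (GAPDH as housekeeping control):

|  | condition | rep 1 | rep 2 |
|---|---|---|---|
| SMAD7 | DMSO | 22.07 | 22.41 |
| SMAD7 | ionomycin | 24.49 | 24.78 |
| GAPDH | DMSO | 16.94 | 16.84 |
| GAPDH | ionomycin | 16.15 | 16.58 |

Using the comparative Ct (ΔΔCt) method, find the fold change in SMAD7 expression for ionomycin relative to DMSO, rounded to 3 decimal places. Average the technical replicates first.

0.132

Mean Ct: SMAD7 DMSO 22.240; SMAD7 ionomycin 24.635; GAPDH DMSO 16.890; GAPDH ionomycin 16.365
ΔCt(DMSO) = 22.240 − 16.890 = 5.350
ΔCt(ionomycin) = 24.635 − 16.365 = 8.270
ΔΔCt = 8.270 − 5.350 = 2.920
Fold change = 2^(−2.920) = 0.1321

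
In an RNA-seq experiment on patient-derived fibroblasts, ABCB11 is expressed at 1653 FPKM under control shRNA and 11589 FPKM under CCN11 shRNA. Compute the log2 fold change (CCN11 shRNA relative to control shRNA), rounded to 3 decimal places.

2.810

Fold change = 11589 / 1653 = 7.0109
log2(7.0109) = 2.8096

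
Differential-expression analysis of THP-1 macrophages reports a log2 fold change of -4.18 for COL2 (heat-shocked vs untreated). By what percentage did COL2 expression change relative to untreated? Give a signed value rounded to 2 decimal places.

-94.48%

Fold change = 2^(-4.18) = 0.0552
Percent change = (FC − 1) × 100% = (0.0552 − 1) × 100 = -94.48%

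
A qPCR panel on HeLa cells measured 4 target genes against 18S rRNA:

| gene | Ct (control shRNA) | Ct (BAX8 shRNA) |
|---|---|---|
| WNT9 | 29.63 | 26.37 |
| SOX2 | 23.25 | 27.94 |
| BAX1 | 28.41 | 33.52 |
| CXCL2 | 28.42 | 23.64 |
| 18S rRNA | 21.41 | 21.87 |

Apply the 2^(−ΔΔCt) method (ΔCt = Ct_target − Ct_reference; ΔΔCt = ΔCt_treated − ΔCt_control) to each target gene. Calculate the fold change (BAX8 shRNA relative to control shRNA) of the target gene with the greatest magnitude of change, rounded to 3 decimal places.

WNT9: ΔΔCt = (26.37−21.87) − (29.63−21.41) = 4.50 − 8.22 = -3.72; fold change = 2^3.72 = 13.177
SOX2: ΔΔCt = (27.94−21.87) − (23.25−21.41) = 6.07 − 1.84 = 4.23; fold change = 2^-4.23 = 0.053
BAX1: ΔΔCt = (33.52−21.87) − (28.41−21.41) = 11.65 − 7.00 = 4.65; fold change = 2^-4.65 = 0.040
CXCL2: ΔΔCt = (23.64−21.87) − (28.42−21.41) = 1.77 − 7.01 = -5.24; fold change = 2^5.24 = 37.792
CXCL2 has the largest |ΔΔCt| = 5.24.

37.792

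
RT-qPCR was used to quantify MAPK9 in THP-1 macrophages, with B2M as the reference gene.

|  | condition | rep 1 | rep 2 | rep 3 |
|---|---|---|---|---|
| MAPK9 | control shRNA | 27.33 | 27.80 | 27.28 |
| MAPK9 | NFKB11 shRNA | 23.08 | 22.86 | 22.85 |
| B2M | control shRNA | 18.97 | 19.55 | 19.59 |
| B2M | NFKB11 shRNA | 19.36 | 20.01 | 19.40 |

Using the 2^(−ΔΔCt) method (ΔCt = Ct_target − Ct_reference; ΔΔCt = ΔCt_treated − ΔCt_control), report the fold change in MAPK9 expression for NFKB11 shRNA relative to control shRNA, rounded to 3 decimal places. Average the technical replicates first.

Mean Ct: MAPK9 control shRNA 27.470; MAPK9 NFKB11 shRNA 22.930; B2M control shRNA 19.370; B2M NFKB11 shRNA 19.590
ΔCt(control shRNA) = 27.470 − 19.370 = 8.100
ΔCt(NFKB11 shRNA) = 22.930 − 19.590 = 3.340
ΔΔCt = 3.340 − 8.100 = -4.760
Fold change = 2^(−(-4.760)) = 2^4.760 = 27.0958

27.096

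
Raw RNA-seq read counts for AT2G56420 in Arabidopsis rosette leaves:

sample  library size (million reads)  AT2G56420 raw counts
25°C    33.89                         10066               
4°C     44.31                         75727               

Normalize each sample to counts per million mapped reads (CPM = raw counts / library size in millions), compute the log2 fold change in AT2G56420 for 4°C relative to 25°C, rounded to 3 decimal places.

CPM(25°C) = 10066 / 33.89 = 297.0198
CPM(4°C) = 75727 / 44.31 = 1709.0273
Fold change = 1709.0273 / 297.0198 = 5.75392
log2(5.75392) = 2.5245

2.525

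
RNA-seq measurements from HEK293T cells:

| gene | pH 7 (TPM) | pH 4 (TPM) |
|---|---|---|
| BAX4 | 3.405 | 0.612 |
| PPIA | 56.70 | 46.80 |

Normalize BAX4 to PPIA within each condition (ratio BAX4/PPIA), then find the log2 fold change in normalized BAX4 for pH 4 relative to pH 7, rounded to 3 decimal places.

BAX4/PPIA (pH 7) = 3.405 / 56.70 = 0.060053
BAX4/PPIA (pH 4) = 0.612 / 46.80 = 0.013077
Fold change = 0.013077 / 0.060053 = 0.2178
log2(0.2178) = -2.1992

-2.199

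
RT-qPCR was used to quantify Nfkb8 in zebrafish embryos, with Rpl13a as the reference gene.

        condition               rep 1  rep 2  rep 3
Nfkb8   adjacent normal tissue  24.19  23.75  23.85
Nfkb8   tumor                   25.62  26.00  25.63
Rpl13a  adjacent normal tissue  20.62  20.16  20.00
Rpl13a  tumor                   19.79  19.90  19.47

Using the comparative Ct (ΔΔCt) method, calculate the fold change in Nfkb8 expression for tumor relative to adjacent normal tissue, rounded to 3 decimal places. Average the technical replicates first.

Mean Ct: Nfkb8 adjacent normal tissue 23.930; Nfkb8 tumor 25.750; Rpl13a adjacent normal tissue 20.260; Rpl13a tumor 19.720
ΔCt(adjacent normal tissue) = 23.930 − 20.260 = 3.670
ΔCt(tumor) = 25.750 − 19.720 = 6.030
ΔΔCt = 6.030 − 3.670 = 2.360
Fold change = 2^(−2.360) = 0.1948

0.195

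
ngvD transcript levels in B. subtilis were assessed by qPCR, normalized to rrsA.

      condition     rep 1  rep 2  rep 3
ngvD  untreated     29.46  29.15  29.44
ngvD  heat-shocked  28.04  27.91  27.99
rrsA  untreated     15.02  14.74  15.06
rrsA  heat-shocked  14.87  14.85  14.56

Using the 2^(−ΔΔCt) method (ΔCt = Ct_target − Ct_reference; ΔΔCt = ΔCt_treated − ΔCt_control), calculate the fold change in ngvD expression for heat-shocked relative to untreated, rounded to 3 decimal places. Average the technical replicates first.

2.282

Mean Ct: ngvD untreated 29.350; ngvD heat-shocked 27.980; rrsA untreated 14.940; rrsA heat-shocked 14.760
ΔCt(untreated) = 29.350 − 14.940 = 14.410
ΔCt(heat-shocked) = 27.980 − 14.760 = 13.220
ΔΔCt = 13.220 − 14.410 = -1.190
Fold change = 2^(−(-1.190)) = 2^1.190 = 2.2815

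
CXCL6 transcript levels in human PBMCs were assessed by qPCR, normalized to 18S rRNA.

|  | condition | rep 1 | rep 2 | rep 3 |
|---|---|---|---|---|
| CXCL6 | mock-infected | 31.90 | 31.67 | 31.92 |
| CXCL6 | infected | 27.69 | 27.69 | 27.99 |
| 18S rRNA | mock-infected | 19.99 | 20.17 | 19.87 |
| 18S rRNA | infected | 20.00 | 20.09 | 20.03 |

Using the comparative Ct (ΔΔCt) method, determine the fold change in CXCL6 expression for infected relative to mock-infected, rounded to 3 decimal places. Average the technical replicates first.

Mean Ct: CXCL6 mock-infected 31.830; CXCL6 infected 27.790; 18S rRNA mock-infected 20.010; 18S rRNA infected 20.040
ΔCt(mock-infected) = 31.830 − 20.010 = 11.820
ΔCt(infected) = 27.790 − 20.040 = 7.750
ΔΔCt = 7.750 − 11.820 = -4.070
Fold change = 2^(−(-4.070)) = 2^4.070 = 16.7955

16.795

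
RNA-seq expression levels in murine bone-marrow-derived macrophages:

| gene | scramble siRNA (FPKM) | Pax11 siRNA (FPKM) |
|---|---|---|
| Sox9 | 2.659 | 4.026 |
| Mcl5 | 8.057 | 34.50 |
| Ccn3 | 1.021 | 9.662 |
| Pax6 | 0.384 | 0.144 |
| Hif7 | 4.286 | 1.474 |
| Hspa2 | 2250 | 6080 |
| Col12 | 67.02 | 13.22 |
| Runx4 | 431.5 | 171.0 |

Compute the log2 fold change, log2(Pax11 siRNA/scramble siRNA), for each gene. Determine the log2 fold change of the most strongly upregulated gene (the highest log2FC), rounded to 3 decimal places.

log2(4.026/2.659) = 0.598  (Sox9)
log2(34.50/8.057) = 2.098  (Mcl5)
log2(9.662/1.021) = 3.242  (Ccn3)
log2(0.144/0.384) = -1.415  (Pax6)
log2(1.474/4.286) = -1.540  (Hif7)
log2(6080/2250) = 1.434  (Hspa2)
log2(13.22/67.02) = -2.342  (Col12)
log2(171.0/431.5) = -1.335  (Runx4)
Ccn3 is most strongly upregulated.

3.242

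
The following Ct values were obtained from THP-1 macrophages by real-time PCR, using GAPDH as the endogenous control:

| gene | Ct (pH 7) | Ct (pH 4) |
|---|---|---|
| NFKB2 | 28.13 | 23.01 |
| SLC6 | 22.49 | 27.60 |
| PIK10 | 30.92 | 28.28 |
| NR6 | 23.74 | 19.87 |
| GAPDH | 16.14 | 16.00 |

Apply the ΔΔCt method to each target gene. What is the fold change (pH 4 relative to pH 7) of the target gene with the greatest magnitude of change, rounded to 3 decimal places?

NFKB2: ΔΔCt = (23.01−16.00) − (28.13−16.14) = 7.01 − 11.99 = -4.98; fold change = 2^4.98 = 31.559
SLC6: ΔΔCt = (27.60−16.00) − (22.49−16.14) = 11.60 − 6.35 = 5.25; fold change = 2^-5.25 = 0.026
PIK10: ΔΔCt = (28.28−16.00) − (30.92−16.14) = 12.28 − 14.78 = -2.50; fold change = 2^2.50 = 5.657
NR6: ΔΔCt = (19.87−16.00) − (23.74−16.14) = 3.87 − 7.60 = -3.73; fold change = 2^3.73 = 13.269
SLC6 has the largest |ΔΔCt| = 5.25.

0.026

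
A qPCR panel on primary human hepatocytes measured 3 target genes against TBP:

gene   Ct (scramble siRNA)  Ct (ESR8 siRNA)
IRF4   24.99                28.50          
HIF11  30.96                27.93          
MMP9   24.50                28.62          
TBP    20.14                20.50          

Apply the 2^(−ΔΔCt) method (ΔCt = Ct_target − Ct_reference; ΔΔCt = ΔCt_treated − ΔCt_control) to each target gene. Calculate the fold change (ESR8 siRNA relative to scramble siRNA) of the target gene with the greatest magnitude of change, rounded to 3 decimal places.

0.074

IRF4: ΔΔCt = (28.50−20.50) − (24.99−20.14) = 8.00 − 4.85 = 3.15; fold change = 2^-3.15 = 0.113
HIF11: ΔΔCt = (27.93−20.50) − (30.96−20.14) = 7.43 − 10.82 = -3.39; fold change = 2^3.39 = 10.483
MMP9: ΔΔCt = (28.62−20.50) − (24.50−20.14) = 8.12 − 4.36 = 3.76; fold change = 2^-3.76 = 0.074
MMP9 has the largest |ΔΔCt| = 3.76.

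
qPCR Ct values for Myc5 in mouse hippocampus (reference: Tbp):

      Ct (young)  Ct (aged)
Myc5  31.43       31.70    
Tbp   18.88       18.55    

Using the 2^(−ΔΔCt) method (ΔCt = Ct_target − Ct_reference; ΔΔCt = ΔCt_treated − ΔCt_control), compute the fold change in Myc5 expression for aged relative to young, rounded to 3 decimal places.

0.660

ΔCt(young) = 31.430 − 18.880 = 12.550
ΔCt(aged) = 31.700 − 18.550 = 13.150
ΔΔCt = 13.150 − 12.550 = 0.600
Fold change = 2^(−0.600) = 0.6598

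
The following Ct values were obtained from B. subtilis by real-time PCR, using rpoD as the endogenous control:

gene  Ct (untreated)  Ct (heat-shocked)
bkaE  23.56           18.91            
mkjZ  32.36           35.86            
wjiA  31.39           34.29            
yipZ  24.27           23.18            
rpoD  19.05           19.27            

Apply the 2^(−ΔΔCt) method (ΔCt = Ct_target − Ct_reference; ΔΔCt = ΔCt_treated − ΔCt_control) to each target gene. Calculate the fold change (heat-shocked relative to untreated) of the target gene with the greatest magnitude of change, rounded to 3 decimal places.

29.243

bkaE: ΔΔCt = (18.91−19.27) − (23.56−19.05) = -0.36 − 4.51 = -4.87; fold change = 2^4.87 = 29.243
mkjZ: ΔΔCt = (35.86−19.27) − (32.36−19.05) = 16.59 − 13.31 = 3.28; fold change = 2^-3.28 = 0.103
wjiA: ΔΔCt = (34.29−19.27) − (31.39−19.05) = 15.02 − 12.34 = 2.68; fold change = 2^-2.68 = 0.156
yipZ: ΔΔCt = (23.18−19.27) − (24.27−19.05) = 3.91 − 5.22 = -1.31; fold change = 2^1.31 = 2.479
bkaE has the largest |ΔΔCt| = 4.87.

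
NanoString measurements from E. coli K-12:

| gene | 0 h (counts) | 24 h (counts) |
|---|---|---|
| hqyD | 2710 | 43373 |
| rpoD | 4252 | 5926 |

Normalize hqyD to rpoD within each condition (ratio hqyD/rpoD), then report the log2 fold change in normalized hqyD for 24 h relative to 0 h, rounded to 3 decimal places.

3.522

hqyD/rpoD (0 h) = 2710 / 4252 = 0.63735
hqyD/rpoD (24 h) = 43373 / 5926 = 7.3191
Fold change = 7.3191 / 0.63735 = 11.4837
log2(11.4837) = 3.5215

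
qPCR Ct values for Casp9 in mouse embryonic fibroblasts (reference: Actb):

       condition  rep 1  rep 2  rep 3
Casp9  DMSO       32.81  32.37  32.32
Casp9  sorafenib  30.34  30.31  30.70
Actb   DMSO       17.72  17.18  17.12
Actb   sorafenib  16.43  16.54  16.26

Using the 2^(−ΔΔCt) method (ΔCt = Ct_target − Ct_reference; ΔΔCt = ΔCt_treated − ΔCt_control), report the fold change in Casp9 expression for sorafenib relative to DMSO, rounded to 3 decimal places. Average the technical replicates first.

Mean Ct: Casp9 DMSO 32.500; Casp9 sorafenib 30.450; Actb DMSO 17.340; Actb sorafenib 16.410
ΔCt(DMSO) = 32.500 − 17.340 = 15.160
ΔCt(sorafenib) = 30.450 − 16.410 = 14.040
ΔΔCt = 14.040 − 15.160 = -1.120
Fold change = 2^(−(-1.120)) = 2^1.120 = 2.1735

2.173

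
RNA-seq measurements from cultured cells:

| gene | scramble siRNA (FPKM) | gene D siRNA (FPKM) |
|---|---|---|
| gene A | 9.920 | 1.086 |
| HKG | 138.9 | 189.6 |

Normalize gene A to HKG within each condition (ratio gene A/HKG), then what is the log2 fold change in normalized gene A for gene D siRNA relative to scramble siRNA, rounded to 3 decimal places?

-3.640

gene A/HKG (scramble siRNA) = 9.920 / 138.9 = 0.071418
gene A/HKG (gene D siRNA) = 1.086 / 189.6 = 0.0057278
Fold change = 0.0057278 / 0.071418 = 0.0802
log2(0.0802) = -3.6402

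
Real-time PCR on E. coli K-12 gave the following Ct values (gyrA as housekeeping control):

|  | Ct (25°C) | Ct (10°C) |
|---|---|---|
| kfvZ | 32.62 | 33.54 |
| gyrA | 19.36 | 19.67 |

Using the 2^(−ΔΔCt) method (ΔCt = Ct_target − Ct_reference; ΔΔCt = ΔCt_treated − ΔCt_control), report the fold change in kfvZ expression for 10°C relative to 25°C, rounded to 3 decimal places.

0.655

ΔCt(25°C) = 32.620 − 19.360 = 13.260
ΔCt(10°C) = 33.540 − 19.670 = 13.870
ΔΔCt = 13.870 − 13.260 = 0.610
Fold change = 2^(−0.610) = 0.6552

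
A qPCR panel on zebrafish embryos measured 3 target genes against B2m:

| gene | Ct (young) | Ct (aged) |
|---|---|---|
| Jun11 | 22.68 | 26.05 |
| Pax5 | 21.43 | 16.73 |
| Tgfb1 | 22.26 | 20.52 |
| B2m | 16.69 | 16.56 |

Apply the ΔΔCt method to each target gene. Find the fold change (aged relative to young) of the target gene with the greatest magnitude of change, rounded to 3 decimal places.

Jun11: ΔΔCt = (26.05−16.56) − (22.68−16.69) = 9.49 − 5.99 = 3.50; fold change = 2^-3.50 = 0.088
Pax5: ΔΔCt = (16.73−16.56) − (21.43−16.69) = 0.17 − 4.74 = -4.57; fold change = 2^4.57 = 23.752
Tgfb1: ΔΔCt = (20.52−16.56) − (22.26−16.69) = 3.96 − 5.57 = -1.61; fold change = 2^1.61 = 3.053
Pax5 has the largest |ΔΔCt| = 4.57.

23.752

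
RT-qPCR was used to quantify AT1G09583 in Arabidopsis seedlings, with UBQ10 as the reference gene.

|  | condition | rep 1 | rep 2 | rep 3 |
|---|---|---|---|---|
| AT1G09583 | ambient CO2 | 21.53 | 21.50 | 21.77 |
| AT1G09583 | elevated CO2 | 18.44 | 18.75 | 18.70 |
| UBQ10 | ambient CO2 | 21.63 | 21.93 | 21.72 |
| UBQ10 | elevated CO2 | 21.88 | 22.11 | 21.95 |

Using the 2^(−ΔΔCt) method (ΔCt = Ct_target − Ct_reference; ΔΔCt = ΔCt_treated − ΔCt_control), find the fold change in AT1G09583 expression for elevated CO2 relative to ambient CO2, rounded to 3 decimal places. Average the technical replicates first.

9.126

Mean Ct: AT1G09583 ambient CO2 21.600; AT1G09583 elevated CO2 18.630; UBQ10 ambient CO2 21.760; UBQ10 elevated CO2 21.980
ΔCt(ambient CO2) = 21.600 − 21.760 = -0.160
ΔCt(elevated CO2) = 18.630 − 21.980 = -3.350
ΔΔCt = -3.350 − (-0.160) = -3.190
Fold change = 2^(−(-3.190)) = 2^3.190 = 9.1261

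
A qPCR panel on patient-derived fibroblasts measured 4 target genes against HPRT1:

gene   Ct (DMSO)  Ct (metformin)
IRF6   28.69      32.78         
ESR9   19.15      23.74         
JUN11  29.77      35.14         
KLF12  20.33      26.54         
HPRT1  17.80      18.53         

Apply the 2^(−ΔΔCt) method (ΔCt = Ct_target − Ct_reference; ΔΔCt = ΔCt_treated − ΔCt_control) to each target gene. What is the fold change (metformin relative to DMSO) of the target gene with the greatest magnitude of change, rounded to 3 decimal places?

0.022

IRF6: ΔΔCt = (32.78−18.53) − (28.69−17.80) = 14.25 − 10.89 = 3.36; fold change = 2^-3.36 = 0.097
ESR9: ΔΔCt = (23.74−18.53) − (19.15−17.80) = 5.21 − 1.35 = 3.86; fold change = 2^-3.86 = 0.069
JUN11: ΔΔCt = (35.14−18.53) − (29.77−17.80) = 16.61 − 11.97 = 4.64; fold change = 2^-4.64 = 0.040
KLF12: ΔΔCt = (26.54−18.53) − (20.33−17.80) = 8.01 − 2.53 = 5.48; fold change = 2^-5.48 = 0.022
KLF12 has the largest |ΔΔCt| = 5.48.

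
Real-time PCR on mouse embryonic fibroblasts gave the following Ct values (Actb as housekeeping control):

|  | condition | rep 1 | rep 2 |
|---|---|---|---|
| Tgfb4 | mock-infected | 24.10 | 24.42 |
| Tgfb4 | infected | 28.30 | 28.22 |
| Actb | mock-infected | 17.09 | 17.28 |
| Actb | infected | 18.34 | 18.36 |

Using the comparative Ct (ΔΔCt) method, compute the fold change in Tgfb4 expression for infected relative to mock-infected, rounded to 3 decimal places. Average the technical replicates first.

0.140

Mean Ct: Tgfb4 mock-infected 24.260; Tgfb4 infected 28.260; Actb mock-infected 17.185; Actb infected 18.350
ΔCt(mock-infected) = 24.260 − 17.185 = 7.075
ΔCt(infected) = 28.260 − 18.350 = 9.910
ΔΔCt = 9.910 − 7.075 = 2.835
Fold change = 2^(−2.835) = 0.1401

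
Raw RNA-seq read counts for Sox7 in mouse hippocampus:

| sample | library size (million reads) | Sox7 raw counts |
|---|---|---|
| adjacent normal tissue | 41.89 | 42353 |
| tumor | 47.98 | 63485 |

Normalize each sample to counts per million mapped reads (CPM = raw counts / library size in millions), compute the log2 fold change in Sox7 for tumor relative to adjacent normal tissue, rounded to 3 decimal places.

CPM(adjacent normal tissue) = 42353 / 41.89 = 1011.0528
CPM(tumor) = 63485 / 47.98 = 1323.1555
Fold change = 1323.1555 / 1011.0528 = 1.30869
log2(1.30869) = 0.3881

0.388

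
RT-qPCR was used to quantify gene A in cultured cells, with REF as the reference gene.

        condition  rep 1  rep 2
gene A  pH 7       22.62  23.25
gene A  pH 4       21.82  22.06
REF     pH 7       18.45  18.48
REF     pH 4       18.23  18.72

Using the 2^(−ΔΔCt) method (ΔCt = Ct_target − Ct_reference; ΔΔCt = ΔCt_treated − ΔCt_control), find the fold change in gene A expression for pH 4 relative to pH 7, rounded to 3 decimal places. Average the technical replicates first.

Mean Ct: gene A pH 7 22.935; gene A pH 4 21.940; REF pH 7 18.465; REF pH 4 18.475
ΔCt(pH 7) = 22.935 − 18.465 = 4.470
ΔCt(pH 4) = 21.940 − 18.475 = 3.465
ΔΔCt = 3.465 − 4.470 = -1.005
Fold change = 2^(−(-1.005)) = 2^1.005 = 2.0069

2.007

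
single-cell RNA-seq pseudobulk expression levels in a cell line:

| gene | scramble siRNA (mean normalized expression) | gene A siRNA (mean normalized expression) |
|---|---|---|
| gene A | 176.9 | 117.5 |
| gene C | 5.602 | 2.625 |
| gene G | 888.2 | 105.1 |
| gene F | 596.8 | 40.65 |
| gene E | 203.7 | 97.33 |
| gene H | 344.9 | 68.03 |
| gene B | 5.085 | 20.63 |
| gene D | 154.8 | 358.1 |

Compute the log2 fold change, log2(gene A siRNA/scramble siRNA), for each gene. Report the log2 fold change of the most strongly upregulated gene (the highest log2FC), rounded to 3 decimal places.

2.020

log2(117.5/176.9) = -0.590  (gene A)
log2(2.625/5.602) = -1.094  (gene C)
log2(105.1/888.2) = -3.079  (gene G)
log2(40.65/596.8) = -3.876  (gene F)
log2(97.33/203.7) = -1.065  (gene E)
log2(68.03/344.9) = -2.342  (gene H)
log2(20.63/5.085) = 2.020  (gene B)
log2(358.1/154.8) = 1.210  (gene D)
gene B is most strongly upregulated.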